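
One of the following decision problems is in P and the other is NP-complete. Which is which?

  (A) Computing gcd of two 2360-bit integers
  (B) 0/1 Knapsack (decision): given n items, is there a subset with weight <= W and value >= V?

(A) is P: the Euclidean algorithm runs in polynomial time in the bit-length.
(B) is NP-complete: reduces from Subset Sum.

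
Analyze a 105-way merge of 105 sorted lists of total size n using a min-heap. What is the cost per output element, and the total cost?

Maintain a min-heap of size 105 holding the current head of each list. Each output step does one extract-min (O(log 105)) and one insert of that list's next element (O(log 105)). Each of the n elements passes through the heap exactly once, so the total cost is O(n log 105), i.e. O(log 105) per output element.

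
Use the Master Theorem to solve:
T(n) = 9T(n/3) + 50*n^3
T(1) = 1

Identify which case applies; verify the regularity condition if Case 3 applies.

a=9, b=3, f(n)=50*n^3.
log_3(9) = 2 < 3.
f(n) = Omega(n^(2+epsilon)) for some epsilon > 0, so Case 3 is the candidate.
Regularity: a*f(n/b) = 9*50*(n/3)^3 = (9/27)*50*n^3 <= c*f(n) with c = 9/27 < 1. Satisfied.
Case 3: T(n) = Theta(n^3).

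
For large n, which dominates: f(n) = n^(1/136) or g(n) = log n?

f(n) = n^(1/136) grows faster: any positive power of n dominates log n.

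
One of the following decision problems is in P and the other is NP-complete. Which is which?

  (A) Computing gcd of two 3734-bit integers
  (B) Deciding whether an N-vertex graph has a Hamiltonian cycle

(A) is P: the Euclidean algorithm runs in polynomial time in the bit-length.
(B) is NP-complete: one of Karp's 21 NP-complete problems.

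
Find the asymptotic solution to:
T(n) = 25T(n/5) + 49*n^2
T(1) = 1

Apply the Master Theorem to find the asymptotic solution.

a=25, b=5, f(n)=49*n^2. log_5(25) = 2. Case 2: T(n) = O(n^2 log n).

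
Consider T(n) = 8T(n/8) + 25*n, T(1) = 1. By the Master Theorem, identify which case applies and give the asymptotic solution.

a=8, b=8, f(n)=25*n.
log_8(8) = 1, so n^(log_b(a)) = n.
f(n) = Theta(n), so Case 2 applies.
T(n) = Theta(n log n).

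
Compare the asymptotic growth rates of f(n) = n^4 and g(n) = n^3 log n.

f(n) = n^4 grows faster: n^4 / (n^3 log n) = n/log n -> infinity.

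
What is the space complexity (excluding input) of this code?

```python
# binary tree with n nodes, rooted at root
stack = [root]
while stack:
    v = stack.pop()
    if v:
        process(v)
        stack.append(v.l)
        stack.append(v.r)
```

Space complexity: O(n).
Auxiliary storage grows linearly with the input size n in the worst case.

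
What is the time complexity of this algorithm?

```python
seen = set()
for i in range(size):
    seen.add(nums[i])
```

Time complexity: O(n).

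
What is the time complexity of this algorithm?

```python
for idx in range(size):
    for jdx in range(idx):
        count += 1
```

Time complexity: O(n^2).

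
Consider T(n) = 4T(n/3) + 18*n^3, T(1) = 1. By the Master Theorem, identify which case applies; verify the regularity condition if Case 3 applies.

a=4, b=3, f(n)=18*n^3.
log_3(4) = 1.262 < 3.
f(n) = Omega(n^(1.262+epsilon)) for some epsilon > 0, so Case 3 is the candidate.
Regularity: a*f(n/b) = 4*18*(n/3)^3 = (4/27)*18*n^3 <= c*f(n) with c = 4/27 < 1. Satisfied.
Case 3: T(n) = Theta(n^3).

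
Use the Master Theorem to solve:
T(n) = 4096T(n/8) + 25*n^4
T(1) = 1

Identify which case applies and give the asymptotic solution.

a=4096, b=8, f(n)=25*n^4.
log_8(4096) = 4, so n^(log_b(a)) = n^4.
f(n) = Theta(n^4), so Case 2 applies.
T(n) = Theta(n^4 log n).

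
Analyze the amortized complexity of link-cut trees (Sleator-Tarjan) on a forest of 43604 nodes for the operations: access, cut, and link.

Link-cut trees represent the forest using splay trees over preferred paths. With potential Phi = sum over nodes of log(size of virtual subtree), each access on 43604 nodes is O(log 43604) = O(log n) amortized by the splay-tree access lemma. Cut and link are O(1) plus one access.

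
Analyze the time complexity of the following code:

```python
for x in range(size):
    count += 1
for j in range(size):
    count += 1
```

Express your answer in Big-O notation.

Time complexity: O(n).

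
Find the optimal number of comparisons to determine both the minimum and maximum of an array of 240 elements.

Naive approach: 478 comparisons (239 for max + 239 for min).
Optimal: Compare elements in pairs first (floor(n/2) = 120 comparisons), then find max among winners and min among losers (119 comparisons each).
Total: ceil(3n/2) - 2 = 358 comparisons. An adversary argument shows this is also a lower bound.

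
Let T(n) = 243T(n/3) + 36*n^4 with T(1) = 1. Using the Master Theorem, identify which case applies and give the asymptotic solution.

a=243, b=3, f(n)=36*n^4.
log_3(243) = 5 > 4.
Since f(n) = O(n^4) is polynomially smaller than n^5, Case 1 applies.
T(n) = Theta(n^5).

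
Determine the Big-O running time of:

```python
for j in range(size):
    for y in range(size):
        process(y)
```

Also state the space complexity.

Time complexity: O(n^2).
Space complexity: O(1).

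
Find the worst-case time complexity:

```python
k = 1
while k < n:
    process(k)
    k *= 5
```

Time complexity: O(log n).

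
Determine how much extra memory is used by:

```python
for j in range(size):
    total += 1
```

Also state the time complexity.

Space complexity: O(1).
Only a constant amount of auxiliary storage is used; nothing grows with n.
Time complexity: O(n).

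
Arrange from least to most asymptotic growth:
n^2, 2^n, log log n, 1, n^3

Ordered by growth rate: 1 < log log n < n^2 < n^3 < 2^n.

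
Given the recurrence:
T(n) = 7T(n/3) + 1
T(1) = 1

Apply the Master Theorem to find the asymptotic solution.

a=7, b=3, f(n)=1. log_3(7) = 1.771. Case 1 of Master Theorem: T(n) = O(n^1.771).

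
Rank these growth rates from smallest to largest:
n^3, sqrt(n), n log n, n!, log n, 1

Ordered by growth rate: 1 < log n < sqrt(n) < n log n < n^3 < n!.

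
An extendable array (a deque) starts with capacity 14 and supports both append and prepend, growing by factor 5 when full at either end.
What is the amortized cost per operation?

Growth at either end copies all elements; capacities form a geometric sequence with ratio 5, so total copy cost over n operations is O(n) (two geometric series). Amortized O(1).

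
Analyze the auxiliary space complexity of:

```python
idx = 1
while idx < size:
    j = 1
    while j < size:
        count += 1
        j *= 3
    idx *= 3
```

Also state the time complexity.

Space complexity: O(1).
Only a constant amount of auxiliary storage is used; nothing grows with n.
Time complexity: O(log^2 n).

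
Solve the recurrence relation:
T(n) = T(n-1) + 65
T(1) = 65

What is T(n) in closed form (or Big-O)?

Unrolling: T(n) = T(n-1) + 65 = T(n-2) + 2*65 = ... = T(1) + (n-1)*65 = 65 + (n-1)*65 = 65n.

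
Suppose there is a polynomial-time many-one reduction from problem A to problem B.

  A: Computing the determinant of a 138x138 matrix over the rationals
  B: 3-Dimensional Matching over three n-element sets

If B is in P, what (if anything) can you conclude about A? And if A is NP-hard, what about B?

A poly-time reduction A <=_p B means any A-instance can be transformed to a B-instance in poly time.
If B is in P: compose the reduction with B's poly-time algorithm to solve A in poly time, so A is in P.
If A is NP-hard: every NP problem reduces to A, which reduces to B; composing reductions, every NP problem reduces to B, so B is NP-hard.
(Here in fact A is P and B is NP-complete.)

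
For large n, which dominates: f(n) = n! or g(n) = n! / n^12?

f(n) = n! grows faster: the ratio n!/(n!/n^12) = n^12 -> infinity.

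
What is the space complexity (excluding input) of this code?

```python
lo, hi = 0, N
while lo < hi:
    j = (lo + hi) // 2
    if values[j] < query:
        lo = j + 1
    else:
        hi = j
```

Space complexity: O(1).
Only a constant amount of auxiliary storage is used; nothing grows with n.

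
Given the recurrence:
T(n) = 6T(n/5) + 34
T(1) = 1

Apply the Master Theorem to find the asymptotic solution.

a=6, b=5, f(n)=34. log_5(6) = 1.113. Case 1 of Master Theorem: T(n) = O(n^1.113).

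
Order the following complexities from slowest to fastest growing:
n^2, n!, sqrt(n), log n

Ordered by growth rate: log n < sqrt(n) < n^2 < n!.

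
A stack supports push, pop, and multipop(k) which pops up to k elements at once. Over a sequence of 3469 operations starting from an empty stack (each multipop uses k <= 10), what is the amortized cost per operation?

Each element is pushed exactly once and popped at most once (whether by pop or as part of a multipop). So the total number of individual pops over the whole sequence is at most the number of pushes, which is at most 3469. Total work <= 2 * 3469, hence O(1) amortized per operation.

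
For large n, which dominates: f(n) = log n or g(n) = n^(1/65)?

g(n) = n^(1/65) grows faster: any positive power of n dominates log n.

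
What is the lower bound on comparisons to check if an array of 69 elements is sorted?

To verify 69 elements are sorted, we must compare each consecutive pair. Skipping any pair allows an adversary to swap them. Therefore 68 comparisons are necessary and sufficient.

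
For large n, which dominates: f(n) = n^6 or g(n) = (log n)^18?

f(n) = n^6 grows faster: any positive polynomial dominates any polylog.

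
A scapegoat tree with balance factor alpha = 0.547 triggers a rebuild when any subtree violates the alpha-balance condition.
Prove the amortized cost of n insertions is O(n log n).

Define potential Phi = c * sum of |size(left(v)) - size(right(v))| over all nodes. An insertion at depth d costs O(d) = O(log n) and increases Phi by O(log n). When a rebuild of subtree of size s occurs, it costs O(s) but reduces Phi by Omega(s). With alpha = 0.547, between rebuilds Omega(s) insertions must occur. Amortized cost per insertion: O(log n).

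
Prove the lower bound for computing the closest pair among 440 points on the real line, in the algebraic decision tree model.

Reduction from element distinctness: given 440 reals, the closest-pair distance is 0 iff two are equal. Element distinctness has an Omega(n log n) lower bound in the algebraic decision tree model (Ben-Or). Therefore closest pair on a line also requires Omega(n log n). Sorting then a linear scan achieves this.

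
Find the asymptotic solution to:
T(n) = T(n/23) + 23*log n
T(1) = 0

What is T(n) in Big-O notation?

Each of the log_23(n) levels adds O(log n). T(n) = O(log^2 n).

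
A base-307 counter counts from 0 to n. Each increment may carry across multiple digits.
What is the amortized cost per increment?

Digit at position i changes every 307^i increments. Total digit changes over n increments: n * 307/(307-1) = O(n). Amortized: O(1).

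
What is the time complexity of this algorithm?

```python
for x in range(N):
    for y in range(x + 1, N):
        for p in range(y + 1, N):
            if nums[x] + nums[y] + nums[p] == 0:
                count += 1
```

Time complexity: O(n^3).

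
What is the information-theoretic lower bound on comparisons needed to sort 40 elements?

There are 40! = 815915283247897734345611269596115894272000000000 possible orderings. Each comparison gives 1 bit. We need at least ceil(log_2(815915283247897734345611269596115894272000000000)) = 160 comparisons.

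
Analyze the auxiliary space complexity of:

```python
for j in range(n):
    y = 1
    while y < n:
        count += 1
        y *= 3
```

Space complexity: O(1).
Only a constant amount of auxiliary storage is used; nothing grows with n.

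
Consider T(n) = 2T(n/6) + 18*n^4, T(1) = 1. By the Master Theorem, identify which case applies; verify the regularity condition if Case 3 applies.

a=2, b=6, f(n)=18*n^4.
log_6(2) = 0.3869 < 4.
f(n) = Omega(n^(0.3869+epsilon)) for some epsilon > 0, so Case 3 is the candidate.
Regularity: a*f(n/b) = 2*18*(n/6)^4 = (2/1296)*18*n^4 <= c*f(n) with c = 2/1296 < 1. Satisfied.
Case 3: T(n) = Theta(n^4).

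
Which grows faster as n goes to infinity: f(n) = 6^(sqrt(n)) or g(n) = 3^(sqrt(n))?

f(n) = 6^(sqrt(n)) grows faster: ratio is (6/3)^(sqrt(n)) -> infinity since 6/3 > 1.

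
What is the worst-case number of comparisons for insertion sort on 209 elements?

Insertion sort on reverse-sorted input: 1 + 2 + ... + (209-1) = 21736 comparisons.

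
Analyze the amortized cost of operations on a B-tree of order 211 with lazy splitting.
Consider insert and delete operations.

In a B-tree of order 211, a node splits when it has 211 keys. With lazy splitting, we use potential Phi = number of full nodes + number of near-empty nodes. Each split costs O(1) but reduces potential. Between splits, at least 105 insertions must occur in that node. Amortized structural cost is O(1) per operation, plus O(log_211 n) traversal.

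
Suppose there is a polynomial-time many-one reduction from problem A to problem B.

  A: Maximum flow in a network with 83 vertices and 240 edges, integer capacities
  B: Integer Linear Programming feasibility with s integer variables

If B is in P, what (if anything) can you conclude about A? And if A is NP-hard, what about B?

A poly-time reduction A <=_p B means any A-instance can be transformed to a B-instance in poly time.
If B is in P: compose the reduction with B's poly-time algorithm to solve A in poly time, so A is in P.
If A is NP-hard: every NP problem reduces to A, which reduces to B; composing reductions, every NP problem reduces to B, so B is NP-hard.
(Here in fact A is P and B is NP-complete.)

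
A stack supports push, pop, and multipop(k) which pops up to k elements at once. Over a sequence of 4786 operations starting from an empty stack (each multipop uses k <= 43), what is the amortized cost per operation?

Each element is pushed exactly once and popped at most once (whether by pop or as part of a multipop). So the total number of individual pops over the whole sequence is at most the number of pushes, which is at most 4786. Total work <= 2 * 4786, hence O(1) amortized per operation.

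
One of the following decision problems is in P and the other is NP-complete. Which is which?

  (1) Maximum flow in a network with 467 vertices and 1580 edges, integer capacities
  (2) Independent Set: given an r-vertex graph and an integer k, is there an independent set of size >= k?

(1) is P: Edmonds-Karp / push-relabel run in polynomial time.
(2) is NP-complete: complement of Clique (with k part of the input).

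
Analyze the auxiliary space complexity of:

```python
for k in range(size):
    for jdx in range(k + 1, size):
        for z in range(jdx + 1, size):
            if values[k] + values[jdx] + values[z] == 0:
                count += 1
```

Space complexity: O(1).
Only a constant amount of auxiliary storage is used; nothing grows with n.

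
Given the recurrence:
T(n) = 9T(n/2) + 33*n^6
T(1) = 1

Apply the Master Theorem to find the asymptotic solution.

a=9, b=2, f(n)=33*n^6. log_2(9) = 3.17 < 6. Case 3: T(n) = O(n^6).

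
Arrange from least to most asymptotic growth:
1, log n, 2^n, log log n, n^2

Ordered by growth rate: 1 < log log n < log n < n^2 < 2^n.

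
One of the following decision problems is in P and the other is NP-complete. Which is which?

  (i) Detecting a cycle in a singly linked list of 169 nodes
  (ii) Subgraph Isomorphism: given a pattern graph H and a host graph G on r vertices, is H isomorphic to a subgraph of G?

(i) is P: Floyd's tortoise-and-hare runs in O(n) time, O(1) space.
(ii) is NP-complete: generalizes Clique and Hamiltonian Path (pattern size is part of the input).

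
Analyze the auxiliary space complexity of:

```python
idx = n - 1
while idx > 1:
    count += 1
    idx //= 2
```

Space complexity: O(1).
Only a constant amount of auxiliary storage is used; nothing grows with n.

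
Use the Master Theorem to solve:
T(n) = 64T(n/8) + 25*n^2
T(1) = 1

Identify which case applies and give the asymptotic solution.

a=64, b=8, f(n)=25*n^2.
log_8(64) = 2, so n^(log_b(a)) = n^2.
f(n) = Theta(n^2), so Case 2 applies.
T(n) = Theta(n^2 log n).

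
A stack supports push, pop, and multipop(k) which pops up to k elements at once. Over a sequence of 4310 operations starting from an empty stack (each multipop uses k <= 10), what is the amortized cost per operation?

Each element is pushed exactly once and popped at most once (whether by pop or as part of a multipop). So the total number of individual pops over the whole sequence is at most the number of pushes, which is at most 4310. Total work <= 2 * 4310, hence O(1) amortized per operation.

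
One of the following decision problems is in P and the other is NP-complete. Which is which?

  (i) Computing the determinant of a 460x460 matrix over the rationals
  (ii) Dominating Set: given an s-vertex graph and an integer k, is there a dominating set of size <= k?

(i) is P: Gaussian elimination runs in O(n^3).
(ii) is NP-complete: reduces from Set Cover (with k part of the input).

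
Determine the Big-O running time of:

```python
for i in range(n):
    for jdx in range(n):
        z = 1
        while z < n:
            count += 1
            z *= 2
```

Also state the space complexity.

Time complexity: O(n^2 log n).
Space complexity: O(1).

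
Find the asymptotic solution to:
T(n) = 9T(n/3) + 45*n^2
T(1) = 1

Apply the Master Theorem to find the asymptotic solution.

a=9, b=3, f(n)=45*n^2. log_3(9) = 2. Case 2: T(n) = O(n^2 log n).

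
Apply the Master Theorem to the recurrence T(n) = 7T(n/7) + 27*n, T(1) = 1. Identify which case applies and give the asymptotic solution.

a=7, b=7, f(n)=27*n.
log_7(7) = 1, so n^(log_b(a)) = n.
f(n) = Theta(n), so Case 2 applies.
T(n) = Theta(n log n).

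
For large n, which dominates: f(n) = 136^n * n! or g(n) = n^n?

f(n) = 136^n * n! grows faster: by Stirling n! ~ sqrt(2 pi n)(n/e)^n, so 136^n n! / n^n ~ (136/e)^n sqrt(2 pi n) -> infinity since 136/e > 1.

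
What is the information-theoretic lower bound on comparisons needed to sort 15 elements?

There are 15! = 1307674368000 possible orderings. Each comparison gives 1 bit. We need at least ceil(log_2(1307674368000)) = 41 comparisons.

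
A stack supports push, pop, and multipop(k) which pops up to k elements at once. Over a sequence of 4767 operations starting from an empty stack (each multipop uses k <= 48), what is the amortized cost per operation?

Each element is pushed exactly once and popped at most once (whether by pop or as part of a multipop). So the total number of individual pops over the whole sequence is at most the number of pushes, which is at most 4767. Total work <= 2 * 4767, hence O(1) amortized per operation.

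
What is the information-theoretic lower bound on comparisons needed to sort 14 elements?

There are 14! = 87178291200 possible orderings. Each comparison gives 1 bit. We need at least ceil(log_2(87178291200)) = 37 comparisons.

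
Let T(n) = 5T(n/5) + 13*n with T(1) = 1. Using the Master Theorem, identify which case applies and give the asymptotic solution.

a=5, b=5, f(n)=13*n.
log_5(5) = 1, so n^(log_b(a)) = n.
f(n) = Theta(n), so Case 2 applies.
T(n) = Theta(n log n).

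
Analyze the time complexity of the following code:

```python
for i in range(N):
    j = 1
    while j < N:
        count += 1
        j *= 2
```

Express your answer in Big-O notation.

Time complexity: O(n log n).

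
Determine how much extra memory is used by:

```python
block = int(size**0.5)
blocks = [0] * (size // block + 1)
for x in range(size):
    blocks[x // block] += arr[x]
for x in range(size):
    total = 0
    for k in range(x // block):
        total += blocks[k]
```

Space complexity: O(sqrt(n)).
Storage scales with sqrt(n).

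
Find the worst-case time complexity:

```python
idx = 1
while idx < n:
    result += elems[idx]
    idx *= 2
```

Time complexity: O(log n).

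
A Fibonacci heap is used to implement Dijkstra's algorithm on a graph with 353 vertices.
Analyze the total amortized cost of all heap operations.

Dijkstra performs 353 insert, 353 extract-min, and at most E decrease-key operations. With Fibonacci heap: insert O(1) amortized, extract-min O(log n) amortized, decrease-key O(1) amortized. Total with n = 353: O(n * 1 + n * log n + E * 1) = O(n log n + E).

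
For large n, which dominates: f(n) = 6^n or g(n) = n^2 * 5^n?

f(n) = 6^n grows faster: 6^n / (n^2 5^n) = (6/5)^n / n^2 -> infinity since 6/5 > 1.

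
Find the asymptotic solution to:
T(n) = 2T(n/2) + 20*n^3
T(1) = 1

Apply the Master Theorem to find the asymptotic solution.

a=2, b=2, f(n)=20*n^3. log_2(2) = 1 < 3. Case 3: T(n) = O(n^3).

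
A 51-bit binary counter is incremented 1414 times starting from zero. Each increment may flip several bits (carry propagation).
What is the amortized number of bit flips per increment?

Bit i flips on every 2^i-th increment, so over 1414 increments bit i flips floor(1414/2^i) times. Summing over i: total flips < 2 * 1414. Amortized: < 2 = O(1) per increment.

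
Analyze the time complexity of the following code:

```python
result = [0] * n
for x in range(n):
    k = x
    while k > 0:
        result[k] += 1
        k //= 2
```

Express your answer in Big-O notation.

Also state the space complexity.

Time complexity: O(n log n).
Space complexity: O(n).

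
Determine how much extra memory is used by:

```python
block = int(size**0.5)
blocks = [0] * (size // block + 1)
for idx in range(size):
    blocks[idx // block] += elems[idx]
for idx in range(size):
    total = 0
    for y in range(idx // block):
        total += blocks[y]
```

Space complexity: O(sqrt(n)).
Storage scales with sqrt(n).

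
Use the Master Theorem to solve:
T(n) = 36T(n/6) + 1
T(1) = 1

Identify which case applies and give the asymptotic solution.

a=36, b=6, f(n)=1.
log_6(36) = 2 > 0.
Since f(n) = O(n^0) is polynomially smaller than n^2, Case 1 applies.
T(n) = Theta(n^2).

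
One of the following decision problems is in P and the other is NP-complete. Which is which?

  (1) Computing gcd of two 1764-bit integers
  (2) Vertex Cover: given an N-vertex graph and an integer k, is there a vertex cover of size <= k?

(1) is P: the Euclidean algorithm runs in polynomial time in the bit-length.
(2) is NP-complete: one of Karp's 21 NP-complete problems (with k part of the input; for any fixed constant k it is in P).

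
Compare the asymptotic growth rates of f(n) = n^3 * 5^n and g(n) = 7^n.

g(n) = 7^n grows faster: 7^n / (n^3 5^n) = (7/5)^n / n^3 -> infinity since 7/5 > 1.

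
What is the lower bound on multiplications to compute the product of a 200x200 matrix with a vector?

A 200x200 matrix-vector product has 200 inner products of length 200. Output depends on all 200^2 = 40000 matrix entries. At least 40000 multiplications needed.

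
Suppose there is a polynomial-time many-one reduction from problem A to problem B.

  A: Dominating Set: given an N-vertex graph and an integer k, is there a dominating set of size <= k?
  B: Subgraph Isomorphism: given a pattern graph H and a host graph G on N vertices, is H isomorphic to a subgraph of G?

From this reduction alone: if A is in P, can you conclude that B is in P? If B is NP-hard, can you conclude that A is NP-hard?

A poly-time reduction A <=_p B transfers tractability DOWN (B easy => A easy) and hardness UP (A hard => B hard), not the reverse.
From A in P, the reduction alone does NOT give B in P: any problem in P trivially reduces to SAT, yet SAT is not known to be in P.
From B NP-hard, the reduction alone does NOT give A NP-hard: again, easy problems reduce to hard ones.
(Here in fact A is NP-complete and B is NP-complete.)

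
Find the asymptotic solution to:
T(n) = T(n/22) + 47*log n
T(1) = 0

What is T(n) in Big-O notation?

Each of the log_22(n) levels adds O(log n). T(n) = O(log^2 n).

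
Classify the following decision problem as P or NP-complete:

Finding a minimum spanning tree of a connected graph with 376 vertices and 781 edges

This problem is in P: Kruskal's / Prim's algorithms run in polynomial time.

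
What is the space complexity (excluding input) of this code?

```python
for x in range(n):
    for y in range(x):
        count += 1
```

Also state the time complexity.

Space complexity: O(1).
Only a constant amount of auxiliary storage is used; nothing grows with n.
Time complexity: O(n^2).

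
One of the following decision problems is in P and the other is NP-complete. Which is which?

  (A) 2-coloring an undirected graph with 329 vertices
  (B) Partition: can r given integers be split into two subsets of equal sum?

(A) is P: 2-coloring is bipartiteness testing via BFS, O(V+E).
(B) is NP-complete: Subset Sum reduces to it (one of Karp's 21 NP-complete problems).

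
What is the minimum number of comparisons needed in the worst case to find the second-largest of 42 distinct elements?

Lower bound: finding the max needs 42-1 comparisons. By the adversary weight-doubling argument, the max must personally win >= ceil(log_2(42)) = 6 comparisons; the 2nd-largest is among those 6 losers, needing 6-1 more comparisons. Total >= 42-1 + 6-1 = 46. A balanced knockout tournament achieves this.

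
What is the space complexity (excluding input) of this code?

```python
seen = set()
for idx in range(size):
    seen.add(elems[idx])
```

Space complexity: O(n).
Auxiliary storage grows linearly with the input size n in the worst case.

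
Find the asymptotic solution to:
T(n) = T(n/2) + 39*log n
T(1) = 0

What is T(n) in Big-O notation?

Each of the log_2(n) levels adds O(log n). T(n) = O(log^2 n).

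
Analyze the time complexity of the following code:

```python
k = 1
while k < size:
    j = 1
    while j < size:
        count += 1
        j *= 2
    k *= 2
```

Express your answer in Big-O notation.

Time complexity: O(log^2 n).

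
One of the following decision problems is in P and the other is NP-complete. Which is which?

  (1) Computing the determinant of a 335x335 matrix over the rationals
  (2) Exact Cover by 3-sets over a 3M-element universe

(1) is P: Gaussian elimination runs in O(n^3).
(2) is NP-complete: one of Karp's 21 NP-complete problems.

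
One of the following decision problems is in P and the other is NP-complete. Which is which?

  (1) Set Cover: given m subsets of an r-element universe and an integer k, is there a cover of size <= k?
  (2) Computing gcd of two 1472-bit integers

(1) is NP-complete: one of Karp's 21 NP-complete problems (with k part of the input).
(2) is P: the Euclidean algorithm runs in polynomial time in the bit-length.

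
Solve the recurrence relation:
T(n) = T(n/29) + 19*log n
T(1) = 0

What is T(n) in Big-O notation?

Each of the log_29(n) levels adds O(log n). T(n) = O(log^2 n).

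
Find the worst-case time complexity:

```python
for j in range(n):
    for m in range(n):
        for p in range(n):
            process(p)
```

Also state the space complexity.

Time complexity: O(n^3).
Space complexity: O(1).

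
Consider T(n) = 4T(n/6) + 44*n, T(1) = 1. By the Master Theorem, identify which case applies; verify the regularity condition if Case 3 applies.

a=4, b=6, f(n)=44*n.
log_6(4) = 0.7737 < 1.
f(n) = Omega(n^(0.7737+epsilon)) for some epsilon > 0, so Case 3 is the candidate.
Regularity: a*f(n/b) = 4*44*(n/6)^1 = (4/6)*44*n^1 <= c*f(n) with c = 4/6 < 1. Satisfied.
Case 3: T(n) = Theta(n).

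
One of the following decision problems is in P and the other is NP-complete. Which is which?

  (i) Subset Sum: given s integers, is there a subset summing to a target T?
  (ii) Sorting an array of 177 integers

(i) is NP-complete: one of Karp's 21 NP-complete problems.
(ii) is P: merge sort runs in O(n log n).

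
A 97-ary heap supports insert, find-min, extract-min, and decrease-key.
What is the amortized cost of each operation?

The 97-ary heap has height O(log_97 n). Insert sifts up: O(log_97 n). Find-min reads the root: O(1). Extract-min sifts down comparing 97 children per level: O(97 * log_97 n). Decrease-key sifts up: O(log_97 n).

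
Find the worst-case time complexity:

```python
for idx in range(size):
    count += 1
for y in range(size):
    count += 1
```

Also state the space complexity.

Time complexity: O(n).
Space complexity: O(1).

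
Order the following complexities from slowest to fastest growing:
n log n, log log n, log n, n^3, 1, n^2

Ordered by growth rate: 1 < log log n < log n < n log n < n^2 < n^3.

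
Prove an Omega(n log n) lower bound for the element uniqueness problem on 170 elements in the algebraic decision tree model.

In the algebraic decision tree model, element uniqueness on 170 elements is equivalent to determining which cell of an arrangement of C(170,2) = 14365 hyperplanes x_i = x_j contains the input point. Ben-Or's theorem shows this requires Omega(n log n).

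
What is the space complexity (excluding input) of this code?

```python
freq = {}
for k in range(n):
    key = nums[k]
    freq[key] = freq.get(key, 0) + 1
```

Space complexity: O(n).
Auxiliary storage grows linearly with the input size n in the worst case.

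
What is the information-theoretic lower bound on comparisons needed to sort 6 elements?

There are 6! = 720 possible orderings. Each comparison gives 1 bit. We need at least ceil(log_2(720)) = 10 comparisons.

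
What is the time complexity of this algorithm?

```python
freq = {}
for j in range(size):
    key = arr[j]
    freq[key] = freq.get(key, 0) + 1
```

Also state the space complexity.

Time complexity: O(n).
Space complexity: O(n).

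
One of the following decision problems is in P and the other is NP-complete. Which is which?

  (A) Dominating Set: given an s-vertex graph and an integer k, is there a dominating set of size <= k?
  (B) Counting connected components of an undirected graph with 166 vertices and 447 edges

(A) is NP-complete: reduces from Set Cover (with k part of the input).
(B) is P: BFS/DFS visits each vertex and edge once: O(V+E).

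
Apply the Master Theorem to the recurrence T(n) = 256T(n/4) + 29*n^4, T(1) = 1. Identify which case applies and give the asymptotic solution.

a=256, b=4, f(n)=29*n^4.
log_4(256) = 4, so n^(log_b(a)) = n^4.
f(n) = Theta(n^4), so Case 2 applies.
T(n) = Theta(n^4 log n).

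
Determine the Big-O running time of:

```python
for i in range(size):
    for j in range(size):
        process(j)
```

Time complexity: O(n^2).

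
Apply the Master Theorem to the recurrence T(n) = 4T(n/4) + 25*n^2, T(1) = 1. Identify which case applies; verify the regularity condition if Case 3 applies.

a=4, b=4, f(n)=25*n^2.
log_4(4) = 1 < 2.
f(n) = Omega(n^(1+epsilon)) for some epsilon > 0, so Case 3 is the candidate.
Regularity: a*f(n/b) = 4*25*(n/4)^2 = (4/16)*25*n^2 <= c*f(n) with c = 4/16 < 1. Satisfied.
Case 3: T(n) = Theta(n^2).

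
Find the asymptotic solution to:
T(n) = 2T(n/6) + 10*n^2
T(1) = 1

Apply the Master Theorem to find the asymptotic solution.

a=2, b=6, f(n)=10*n^2. log_6(2) = 0.3869 < 2. Case 3: T(n) = O(n^2).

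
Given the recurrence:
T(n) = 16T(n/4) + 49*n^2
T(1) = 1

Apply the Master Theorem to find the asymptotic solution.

a=16, b=4, f(n)=49*n^2. log_4(16) = 2. Case 2: T(n) = O(n^2 log n).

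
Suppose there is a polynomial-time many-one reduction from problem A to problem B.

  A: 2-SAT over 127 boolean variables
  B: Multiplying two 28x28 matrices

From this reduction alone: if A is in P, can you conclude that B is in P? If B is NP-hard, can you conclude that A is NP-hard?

A poly-time reduction A <=_p B transfers tractability DOWN (B easy => A easy) and hardness UP (A hard => B hard), not the reverse.
From A in P, the reduction alone does NOT give B in P: any problem in P trivially reduces to SAT, yet SAT is not known to be in P.
From B NP-hard, the reduction alone does NOT give A NP-hard: again, easy problems reduce to hard ones.
(Here in fact A is P and B is P.)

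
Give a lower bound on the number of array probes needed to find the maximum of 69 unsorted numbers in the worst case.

Adversary: any unprobed cell could hold a value larger than everything seen so far. If fewer than 69 cells are probed, the adversary places the max in an unprobed cell. So all 69 cells must be examined; together with 69-1 comparisons this is tight.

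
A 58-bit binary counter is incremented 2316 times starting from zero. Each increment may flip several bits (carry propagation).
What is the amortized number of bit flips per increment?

Bit i flips on every 2^i-th increment, so over 2316 increments bit i flips floor(2316/2^i) times. Summing over i: total flips < 2 * 2316. Amortized: < 2 = O(1) per increment.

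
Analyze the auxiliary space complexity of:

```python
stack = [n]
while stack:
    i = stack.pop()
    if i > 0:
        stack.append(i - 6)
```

Space complexity: O(1).
Only a constant amount of auxiliary storage is used; nothing grows with n.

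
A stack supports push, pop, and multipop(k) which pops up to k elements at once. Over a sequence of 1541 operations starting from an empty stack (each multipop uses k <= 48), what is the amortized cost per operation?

Each element is pushed exactly once and popped at most once (whether by pop or as part of a multipop). So the total number of individual pops over the whole sequence is at most the number of pushes, which is at most 1541. Total work <= 2 * 1541, hence O(1) amortized per operation.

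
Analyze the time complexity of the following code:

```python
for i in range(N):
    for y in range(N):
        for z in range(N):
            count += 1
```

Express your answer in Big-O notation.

Time complexity: O(n^3).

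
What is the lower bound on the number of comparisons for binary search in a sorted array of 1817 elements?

With 1817 possible positions, we need at least ceil(log_2(1817)) = 11 comparisons. Each comparison splits the remaining candidates by at most half.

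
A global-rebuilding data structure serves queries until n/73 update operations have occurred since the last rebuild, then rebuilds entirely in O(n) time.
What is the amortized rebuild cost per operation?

The O(n) rebuild is triggered by n/73 operations, so each contributes O(n)/(n/73) = O(73) = O(1) to the rebuild cost.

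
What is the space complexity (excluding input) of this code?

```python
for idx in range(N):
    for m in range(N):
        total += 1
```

Space complexity: O(1).
Only a constant amount of auxiliary storage is used; nothing grows with n.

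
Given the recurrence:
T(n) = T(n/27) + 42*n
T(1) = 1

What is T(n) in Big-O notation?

Geometric series: 42*n*(1 + 1/27 + 1/27^2 + ...) = O(n). T(n) = O(n).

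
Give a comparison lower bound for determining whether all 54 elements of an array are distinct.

In the algebraic decision-tree model, the YES region for element distinctness on 54 elements has 54! connected components (one per ordering). Ben-Or's theorem then gives a lower bound of Omega(log(n!)) = Omega(n log n).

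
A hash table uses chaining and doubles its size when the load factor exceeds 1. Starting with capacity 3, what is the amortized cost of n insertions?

Rehashing occurs when load exceeds 1. Total rehash cost is geometric series summing to O(n). Each insertion itself is O(1). Amortized: O(1).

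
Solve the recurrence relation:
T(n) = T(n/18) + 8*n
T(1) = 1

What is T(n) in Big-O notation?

Geometric series: 8*n*(1 + 1/18 + 1/18^2 + ...) = O(n). T(n) = O(n).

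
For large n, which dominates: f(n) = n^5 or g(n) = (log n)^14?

f(n) = n^5 grows faster: any positive polynomial dominates any polylog.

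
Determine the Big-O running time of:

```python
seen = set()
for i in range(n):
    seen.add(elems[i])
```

Time complexity: O(n).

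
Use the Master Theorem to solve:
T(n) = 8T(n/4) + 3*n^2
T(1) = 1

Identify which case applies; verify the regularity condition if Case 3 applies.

a=8, b=4, f(n)=3*n^2.
log_4(8) = 1.5 < 2.
f(n) = Omega(n^(1.5+epsilon)) for some epsilon > 0, so Case 3 is the candidate.
Regularity: a*f(n/b) = 8*3*(n/4)^2 = (8/16)*3*n^2 <= c*f(n) with c = 8/16 < 1. Satisfied.
Case 3: T(n) = Theta(n^2).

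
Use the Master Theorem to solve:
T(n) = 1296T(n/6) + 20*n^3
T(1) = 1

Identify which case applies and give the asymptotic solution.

a=1296, b=6, f(n)=20*n^3.
log_6(1296) = 4 > 3.
Since f(n) = O(n^3) is polynomially smaller than n^4, Case 1 applies.
T(n) = Theta(n^4).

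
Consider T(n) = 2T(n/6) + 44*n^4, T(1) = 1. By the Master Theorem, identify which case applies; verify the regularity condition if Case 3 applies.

a=2, b=6, f(n)=44*n^4.
log_6(2) = 0.3869 < 4.
f(n) = Omega(n^(0.3869+epsilon)) for some epsilon > 0, so Case 3 is the candidate.
Regularity: a*f(n/b) = 2*44*(n/6)^4 = (2/1296)*44*n^4 <= c*f(n) with c = 2/1296 < 1. Satisfied.
Case 3: T(n) = Theta(n^4).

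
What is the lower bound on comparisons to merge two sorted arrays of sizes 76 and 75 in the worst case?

Adversary: with |76 - 75| <= 1 the inputs can be fully interleaved so that every adjacent pair in the merged output comes from different arrays. Then each of the 150 adjacent pairs must be directly compared, or the algorithm cannot determine their relative order. Standard merge meets this bound.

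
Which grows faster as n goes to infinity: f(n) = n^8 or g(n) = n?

f(n) = n^8 grows faster: n^8/n = n^7 -> infinity.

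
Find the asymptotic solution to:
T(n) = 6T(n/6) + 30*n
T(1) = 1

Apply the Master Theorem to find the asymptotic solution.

a=6, b=6, f(n)=30*n. log_6(6) = 1. Case 2: T(n) = O(n log n).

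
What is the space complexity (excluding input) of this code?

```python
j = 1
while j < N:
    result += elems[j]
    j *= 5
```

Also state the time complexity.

Space complexity: O(1).
Only a constant amount of auxiliary storage is used; nothing grows with n.
Time complexity: O(log n).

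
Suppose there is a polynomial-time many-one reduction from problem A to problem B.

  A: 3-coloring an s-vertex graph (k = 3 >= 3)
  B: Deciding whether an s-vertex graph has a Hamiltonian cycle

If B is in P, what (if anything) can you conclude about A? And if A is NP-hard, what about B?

A poly-time reduction A <=_p B means any A-instance can be transformed to a B-instance in poly time.
If B is in P: compose the reduction with B's poly-time algorithm to solve A in poly time, so A is in P.
If A is NP-hard: every NP problem reduces to A, which reduces to B; composing reductions, every NP problem reduces to B, so B is NP-hard.
(Here in fact A is NP-complete and B is NP-complete.)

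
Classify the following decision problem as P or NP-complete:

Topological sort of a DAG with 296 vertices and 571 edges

This problem is in P: DFS-based topological sort runs in O(V+E).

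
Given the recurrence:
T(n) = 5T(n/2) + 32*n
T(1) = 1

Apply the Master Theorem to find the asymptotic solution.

a=5, b=2, f(n)=32*n. log_2(5) = 2.322. Case 1 of Master Theorem: T(n) = O(n^2.322).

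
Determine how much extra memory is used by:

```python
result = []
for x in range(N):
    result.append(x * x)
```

Space complexity: O(n).
Auxiliary storage grows linearly with the input size n in the worst case.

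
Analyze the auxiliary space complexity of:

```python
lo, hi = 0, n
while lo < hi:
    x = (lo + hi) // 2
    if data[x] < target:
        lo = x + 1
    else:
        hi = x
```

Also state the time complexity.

Space complexity: O(1).
Only a constant amount of auxiliary storage is used; nothing grows with n.
Time complexity: O(log n).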